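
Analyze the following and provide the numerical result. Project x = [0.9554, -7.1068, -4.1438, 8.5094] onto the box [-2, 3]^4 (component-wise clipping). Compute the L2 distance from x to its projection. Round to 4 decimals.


Project each component onto [-2, 3].
clip(0.9554) = 0.9554, clip(-7.1068) = -2.0, clip(-4.1438) = -2.0, clip(8.5094) = 3.0
Projection = [0.9554, -2.0, -2.0, 3.0]
Squared diffs: [0.0, 26.0794, 4.5959, 30.3535]
Distance = sqrt(61.0288) = 7.8121


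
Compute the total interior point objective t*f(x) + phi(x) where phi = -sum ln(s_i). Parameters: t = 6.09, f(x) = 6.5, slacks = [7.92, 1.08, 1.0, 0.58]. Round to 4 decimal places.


Step 1: Compute log-barrier.
ln values: [2.0694, 0.077, 0.0, -0.5447]
phi = -(2.0694 + 0.077 + 0.0 - 0.5447) = -1.6016
Step 2: Compute augmented objective.
t*f(x) = 6.09*6.5 = 39.585
Total = 39.585 - 1.6016 = 37.9834


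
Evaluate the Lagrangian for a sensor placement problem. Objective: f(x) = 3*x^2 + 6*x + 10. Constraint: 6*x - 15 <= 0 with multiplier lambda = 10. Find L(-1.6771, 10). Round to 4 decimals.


Step 1: Evaluate f(x).
f(-1.6771) = 3*(-1.6771)^2 + 6*(-1.6771) + 10 = 8.3754
Step 2: Evaluate g(x).
g(-1.6771) = 6*-1.6771 - 15 = -25.0626
Step 3: Compute Lagrangian.
L = 8.3754 + 10*-25.0626 = -242.2506


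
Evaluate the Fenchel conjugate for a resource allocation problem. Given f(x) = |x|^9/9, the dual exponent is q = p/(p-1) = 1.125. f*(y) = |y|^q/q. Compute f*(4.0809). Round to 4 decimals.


The conjugate exponent q satisfies 1/p + 1/q = 1.
p = 9, so q = 9/(9 - 1) = 1.125
|y|^q = 4.0809^1.125 = 4.8652
f*(4.0809) = 4.8652 / 1.125 = 4.3246


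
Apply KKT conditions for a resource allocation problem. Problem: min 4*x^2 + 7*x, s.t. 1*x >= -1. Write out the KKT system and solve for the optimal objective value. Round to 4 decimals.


Step 1: Try lambda = 0 (constraint inactive).
Stationarity: 2*4*x + 7 = 0
x* = -7/(2*4) = -0.875
Check constraint: 1*-0.875 = -0.875 >= -1 -- satisfied.
Step 2: Compute optimal value.
f(x*) = 4*(-0.875)^2 + 7*(-0.875) = -3.0625


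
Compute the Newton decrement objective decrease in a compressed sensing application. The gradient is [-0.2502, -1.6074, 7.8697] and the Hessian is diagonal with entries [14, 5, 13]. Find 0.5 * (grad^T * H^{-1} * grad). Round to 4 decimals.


Step 1: H is diagonal, so H^(-1) * g = [-0.0179, -0.3215, 0.6054].
Step 2: g^T H^(-1) g = sum_i g_i^2 / H_ii
  = (-0.2502)^2/14 + (-1.6074)^2/5 + (7.8697)^2/13
  = 0.0045 + 0.5167 + 4.764 = 5.2852
Step 3: Objective decrease = 0.5 * g^T H^(-1) g = 2.6426


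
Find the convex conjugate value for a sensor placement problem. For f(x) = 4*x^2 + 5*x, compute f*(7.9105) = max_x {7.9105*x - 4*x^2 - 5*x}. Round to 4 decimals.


f*(y) = sup_x {y*x - a*x^2 - b*x} = sup_x {(y-b)*x - a*x^2}
FOC: (y - b) - 2a*x = 0 => x* = (y - b)/(2a)
x* = (7.9105 - 5)/(2*4) = 0.3638
f*(7.9105) = (y-b)^2/(4a) = (7.9105 - 5)^2/(4*4)
= 8.471/16 = 0.5294


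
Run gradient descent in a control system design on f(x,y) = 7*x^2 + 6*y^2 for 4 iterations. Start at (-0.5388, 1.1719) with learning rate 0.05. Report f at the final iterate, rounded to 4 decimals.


Gradient descent on f(x,y) = 7*x^2 + 6*y^2.
Starting point: (-0.5388, 1.1719), alpha = 0.05
Step 1: grad_x = 2*7*-0.5388 = -7.5432, grad_y = 2*6*1.1719 = 14.0628
  x_1 = -0.5388 - 0.05*-7.5432 = -0.1616
  y_1 = 1.1719 - 0.05*14.0628 = 0.4688
Step 2: grad_x = 2*7*-0.1616 = -2.263, grad_y = 2*6*0.4688 = 5.6251
  x_2 = -0.1616 - 0.05*-2.263 = -0.0485
  y_2 = 0.4688 - 0.05*5.6251 = 0.1875
Step 3: grad_x = 2*7*-0.0485 = -0.6789, grad_y = 2*6*0.1875 = 2.25
  x_3 = -0.0485 - 0.05*-0.6789 = -0.0145
  y_3 = 0.1875 - 0.05*2.25 = 0.075
Step 4: grad_x = 2*7*-0.0145 = -0.2037, grad_y = 2*6*0.075 = 0.9
  x_4 = -0.0145 - 0.05*-0.2037 = -0.0044
  y_4 = 0.075 - 0.05*0.9 = 0.03
f(-0.0044, 0.03) = 7*(-0.0044)^2 + 6*0.03^2 = 0.0055


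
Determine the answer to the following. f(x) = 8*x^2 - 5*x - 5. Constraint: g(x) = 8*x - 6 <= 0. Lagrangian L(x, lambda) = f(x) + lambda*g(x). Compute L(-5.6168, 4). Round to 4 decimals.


Step 1: Evaluate f(x).
f(-5.6168) = 8*(-5.6168)^2 - 5*(-5.6168) - 5 = 275.4715
Step 2: Evaluate g(x).
g(-5.6168) = 8*-5.6168 - 6 = -50.9344
Step 3: Compute Lagrangian.
L = 275.4715 + 4*-50.9344 = 71.7339


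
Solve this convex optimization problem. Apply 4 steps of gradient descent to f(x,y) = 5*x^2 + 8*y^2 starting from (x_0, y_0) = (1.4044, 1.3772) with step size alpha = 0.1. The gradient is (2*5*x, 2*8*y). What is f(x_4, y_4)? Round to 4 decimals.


Gradient descent on f(x,y) = 5*x^2 + 8*y^2.
Starting point: (1.4044, 1.3772), alpha = 0.1
Step 1: grad_x = 2*5*1.4044 = 14.044, grad_y = 2*8*1.3772 = 22.0352
  x_1 = 1.4044 - 0.1*14.044 = 0.0
  y_1 = 1.3772 - 0.1*22.0352 = -0.8263
Step 2: grad_x = 2*5*0.0 = 0.0, grad_y = 2*8*-0.8263 = -13.2211
  x_2 = 0.0 - 0.1*0.0 = 0.0
  y_2 = -0.8263 - 0.1*-13.2211 = 0.4958
Step 3: grad_x = 2*5*0.0 = 0.0, grad_y = 2*8*0.4958 = 7.9327
  x_3 = 0.0 - 0.1*0.0 = 0.0
  y_3 = 0.4958 - 0.1*7.9327 = -0.2975
Step 4: grad_x = 2*5*0.0 = 0.0, grad_y = 2*8*-0.2975 = -4.7596
  x_4 = 0.0 - 0.1*0.0 = 0.0
  y_4 = -0.2975 - 0.1*-4.7596 = 0.1785
f(0.0, 0.1785) = 5*0.0^2 + 8*0.1785^2 = 0.2549


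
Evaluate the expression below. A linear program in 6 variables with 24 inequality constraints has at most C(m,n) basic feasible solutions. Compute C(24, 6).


Each vertex corresponds to some choice of n active constraints out of m, so the number of vertices is at most C(m, n) = m! / (n!(m-n)!).
m = 24, n = 6
Numerator: 24 * 23 * 22 * 21 * 20 * 19
Denominator: 6! = 720
C(24, 6) = 134596


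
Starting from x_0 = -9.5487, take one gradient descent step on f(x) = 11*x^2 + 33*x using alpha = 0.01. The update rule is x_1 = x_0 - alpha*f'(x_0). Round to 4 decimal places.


We compute the gradient at x_0 and apply the update.
f'(x) = 22*x + 33
f'(-9.5487) = 22*-9.5487 + 33 = -177.0714
x_1 = -9.5487 - 0.01*-177.0714 = -7.778


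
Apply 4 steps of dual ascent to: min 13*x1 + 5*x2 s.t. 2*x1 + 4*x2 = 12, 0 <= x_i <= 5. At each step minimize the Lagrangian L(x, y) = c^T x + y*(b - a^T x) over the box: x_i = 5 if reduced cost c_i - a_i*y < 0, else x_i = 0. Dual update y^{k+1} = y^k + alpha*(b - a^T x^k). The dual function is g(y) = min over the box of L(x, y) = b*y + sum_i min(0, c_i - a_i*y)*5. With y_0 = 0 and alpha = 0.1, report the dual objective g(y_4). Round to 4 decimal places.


Dual ascent for LP: min 13*x1 + 5*x2, 2*x1 + 4*x2 = 12, 0 <= x_i <= 5
Step 1: y^k = 0.0, reduced costs: (13.0, 5.0)
  x^k = (0.0, 0.0), subgradient = b - a^T x = 12.0
  y^{k+1} = 0.0 + 0.1*12.0 = 1.2
Step 2: y^k = 1.2, reduced costs: (10.6, 0.2)
  x^k = (0.0, 0.0), subgradient = b - a^T x = 12.0
  y^{k+1} = 1.2 + 0.1*12.0 = 2.4
Step 3: y^k = 2.4, reduced costs: (8.2, -4.6)
  x^k = (0.0, 5.0), subgradient = b - a^T x = -8.0
  y^{k+1} = 2.4 + 0.1*-8.0 = 1.6
Step 4: y^k = 1.6, reduced costs: (9.8, -1.4)
  x^k = (0.0, 5.0), subgradient = b - a^T x = -8.0
  y^{k+1} = 1.6 + 0.1*-8.0 = 0.8
Dual objective at y_4 = 0.8: reduced costs (11.4, 1.8), box minimizer x = (0.0, 0.0)
g(y_4) = b*y + (c1 - a1*y)*x1 + (c2 - a2*y)*x2 = 12*0.8 + 11.4*0.0 + 1.8*0.0 = 9.6 + 0.0 + 0.0 = 9.6


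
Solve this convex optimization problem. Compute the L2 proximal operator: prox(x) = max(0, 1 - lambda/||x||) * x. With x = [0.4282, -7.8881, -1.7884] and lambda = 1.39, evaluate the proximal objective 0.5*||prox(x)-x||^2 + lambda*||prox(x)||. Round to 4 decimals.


Step 1: Compute ||x||.
||x|| = 8.0996
Step 2: Compute scaling factor.
scale = max(0, 1 - 1.39/8.0996) = 0.8284
Step 3: prox(x) = [0.3547, -6.5344, -1.4815]
||prox(x)|| = 6.7096
Step 4: Proximal objective.
0.5*||prox-x||^2 = 0.9661
lambda*||prox|| = 9.3263
Total = 10.2924


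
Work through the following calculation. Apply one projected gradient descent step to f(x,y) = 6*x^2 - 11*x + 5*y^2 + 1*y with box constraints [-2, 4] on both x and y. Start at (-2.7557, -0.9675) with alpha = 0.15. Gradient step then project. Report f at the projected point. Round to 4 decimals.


Step 1: Compute gradient at (-2.7557, -0.9675).
grad_x = 2*6*-2.7557 - 11 = -44.0684
grad_y = 2*5*-0.9675 + 1 = -8.675
Step 2: Gradient step.
x_raw = -2.7557 - 0.15*-44.0684 = 3.8546
y_raw = -0.9675 - 0.15*-8.675 = 0.3338
Step 3: Project onto [-2, 4].
x_proj = clip(3.8546) = 3.8546
y_proj = clip(0.3338) = 0.3338
Step 4: Evaluate f.
f(3.8546, 0.3338) = 47.6363


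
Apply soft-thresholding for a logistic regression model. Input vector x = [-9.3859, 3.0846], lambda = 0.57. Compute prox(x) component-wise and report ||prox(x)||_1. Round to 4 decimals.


Soft-thresholding with lambda = 0.57:
prox(-9.3859) = sign(-9.3859)*max(|-9.3859| - 0.57, 0) = -8.8159
prox(3.0846) = sign(3.0846)*max(|3.0846| - 0.57, 0) = 2.5146
prox(x) = [-8.8159, 2.5146]
||prox(x)||_1 = 8.8159 + 2.5146 = 11.3305


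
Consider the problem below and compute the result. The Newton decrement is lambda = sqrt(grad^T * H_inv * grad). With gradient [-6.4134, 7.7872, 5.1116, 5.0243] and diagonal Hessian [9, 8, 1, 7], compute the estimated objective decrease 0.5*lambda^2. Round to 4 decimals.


Step 1: H is diagonal, so H^(-1) * g = [-0.7126, 0.9734, 5.1116, 0.7178].
Step 2: g^T H^(-1) g = sum_i g_i^2 / H_ii
  = (-6.4134)^2/9 + (7.7872)^2/8 + (5.1116)^2/1 + (5.0243)^2/7
  = 4.5702 + 7.5801 + 26.1285 + 3.6062 = 41.8849
Step 3: Objective decrease = 0.5 * g^T H^(-1) g = 20.9425


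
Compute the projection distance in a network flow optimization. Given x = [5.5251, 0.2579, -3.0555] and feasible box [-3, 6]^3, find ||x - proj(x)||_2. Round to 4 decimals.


Project each component onto [-3, 6].
clip(5.5251) = 5.5251, clip(0.2579) = 0.2579, clip(-3.0555) = -3.0
Projection = [5.5251, 0.2579, -3.0]
Squared diffs: [0.0, 0.0, 0.0031]
Distance = sqrt(0.0031) = 0.0555


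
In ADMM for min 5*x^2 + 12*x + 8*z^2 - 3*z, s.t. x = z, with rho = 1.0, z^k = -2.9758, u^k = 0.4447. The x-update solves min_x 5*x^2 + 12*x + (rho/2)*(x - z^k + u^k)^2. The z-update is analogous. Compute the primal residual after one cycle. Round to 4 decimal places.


ADMM iteration with rho = 1.0, z^k = -2.9758, u^k = 0.4447
Step 1: x-update.
Minimize 5*x^2 + 12*x + (1.0/2)*(x + 2.9758 + 0.4447)^2
FOC: (2*5 + 1.0)*x = -12 + 1.0*(-2.9758 - 0.4447)
x^{k+1} = -1.4019
Step 2: z-update.
Minimize 8*z^2 - 3*z + (1.0/2)*(-1.4019 - z + 0.4447)^2
FOC: (2*8 + 1.0)*z = 3 + 1.0*(-1.4019 + 0.4447)
z^{k+1} = 0.1202
Step 3: u-update.
u^{k+1} = 0.4447 - 1.4019 - 0.1202 = -1.0773
Step 4: Primal residual = |-1.4019 - 0.1202| = 1.522


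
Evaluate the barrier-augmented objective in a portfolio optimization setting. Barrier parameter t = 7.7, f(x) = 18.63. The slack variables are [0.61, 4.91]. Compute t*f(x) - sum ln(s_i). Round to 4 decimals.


Step 1: Compute log-barrier.
ln values: [-0.4943, 1.5913]
phi = -(-0.4943 + 1.5913) = -1.097
Step 2: Compute augmented objective.
t*f(x) = 7.7*18.63 = 143.451
Total = 143.451 - 1.097 = 142.354


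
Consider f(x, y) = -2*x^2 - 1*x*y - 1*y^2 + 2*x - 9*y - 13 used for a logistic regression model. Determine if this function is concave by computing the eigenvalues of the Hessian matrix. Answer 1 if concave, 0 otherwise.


The Hessian of f(x,y) = -2*x^2 - 1*x*y - 1*y^2 + 2*x - 9*y - 13 is:
H = [[-4, -1], [-1, -2]]
Trace = -4 - 2 = -6
Determinant = -4*-2 - (-1)^2 = 7
Discriminant = (-6)^2 - 4*7 = 8.0
Eigenvalues: lambda_1 = -4.4142, lambda_2 = -1.5858
The function is concave.

1


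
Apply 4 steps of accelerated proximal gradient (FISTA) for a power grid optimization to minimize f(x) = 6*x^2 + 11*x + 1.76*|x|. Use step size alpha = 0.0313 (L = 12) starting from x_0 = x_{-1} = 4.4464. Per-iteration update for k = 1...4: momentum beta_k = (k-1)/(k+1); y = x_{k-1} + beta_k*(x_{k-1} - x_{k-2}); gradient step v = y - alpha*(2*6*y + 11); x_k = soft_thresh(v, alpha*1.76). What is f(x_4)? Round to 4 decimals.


FISTA on f(x) = 6*x^2 + 11*x + 1.76*|x|
L = 12, alpha = 0.0313
Iteration 1: beta = 0.0, y = 4.4464 + 0.0*(4.4464 - 4.4464) = 4.4464
  grad(y) = 64.3568, v = y - alpha*grad = 2.432
  prox(v) = soft_thresh(2.432, 0.0551) = 2.3769
Iteration 2: beta = 0.3333, y = 2.3769 + 0.3333*(2.3769 - 4.4464) = 1.6871
  grad(y) = 31.2455, v = y - alpha*grad = 0.7091
  prox(v) = soft_thresh(0.7091, 0.0551) = 0.6541
Iteration 3: beta = 0.5, y = 0.6541 + 0.5*(0.6541 - 2.3769) = -0.2074
  grad(y) = 8.5113, v = y - alpha*grad = -0.4738
  prox(v) = soft_thresh(-0.4738, 0.0551) = -0.4187
Iteration 4: beta = 0.6, y = -0.4187 + 0.6*(-0.4187 - 0.6541) = -1.0624
  grad(y) = -1.7484, v = y - alpha*grad = -1.0076
  prox(v) = soft_thresh(-1.0076, 0.0551) = -0.9526
f(x_4) = 6*(-0.9526)^2 + 11*(-0.9526) + 1.76*|-0.9526| = -3.3574


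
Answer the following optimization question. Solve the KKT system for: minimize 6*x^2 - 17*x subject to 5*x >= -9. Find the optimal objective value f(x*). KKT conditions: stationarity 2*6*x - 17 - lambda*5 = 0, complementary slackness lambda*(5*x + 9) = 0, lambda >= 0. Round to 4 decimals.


Step 1: Try lambda = 0 (constraint inactive).
Stationarity: 2*6*x - 17 = 0
x* = 17/(2*6) = 17/12 = 1.4167 (rounded; the exact value 17/12 is used below)
Check constraint: 5*1.4167 = 7.0835 >= -9 -- satisfied.
Step 2: Compute optimal value.
f(x*) = 6*(17/12)^2 - 17*(17/12) = -12.0417


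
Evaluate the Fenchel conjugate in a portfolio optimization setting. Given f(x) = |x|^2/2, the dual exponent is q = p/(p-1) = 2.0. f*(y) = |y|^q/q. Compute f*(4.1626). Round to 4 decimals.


The conjugate exponent q satisfies 1/p + 1/q = 1.
p = 2, so q = 2/(2 - 1) = 2.0
|y|^q = 4.1626^2.0 = 17.3272
f*(4.1626) = 17.3272 / 2.0 = 8.6636


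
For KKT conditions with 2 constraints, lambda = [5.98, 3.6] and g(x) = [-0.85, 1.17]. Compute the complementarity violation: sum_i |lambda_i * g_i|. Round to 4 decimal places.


KKT complementary slackness check:
lambda_1 * g_1 = 5.98 * -0.85 = -5.083
lambda_2 * g_2 = 3.6 * 1.17 = 4.212
Total violation = 5.083 + 4.212 = 9.295


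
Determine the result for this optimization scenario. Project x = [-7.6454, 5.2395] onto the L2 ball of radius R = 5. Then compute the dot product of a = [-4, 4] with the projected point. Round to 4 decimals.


Step 1: Compute ||x|| (intermediates to 6 decimals).
||x|| = sqrt((-7.6454)^2 + 5.2395^2) = 9.268468
Step 2: Project.
Since ||x|| > R, scale = R/||x|| = 5/9.268468 = 0.539463, proj(x) = scale * x
proj(x) = [-4.12441, 2.826516]
Step 3: Dot product.
a^T * proj(x) = -4*(-4.12441) + 4*2.826516 = 27.8037


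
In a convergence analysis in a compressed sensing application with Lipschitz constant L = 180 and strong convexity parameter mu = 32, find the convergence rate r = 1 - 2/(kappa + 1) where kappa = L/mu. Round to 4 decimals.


Step 1: Compute the condition number.
kappa = L/mu = 180/32 = 5.625
Step 2: Compute the convergence rate.
r = 1 - 2/(kappa + 1) = 1 - 2*mu/(L + mu) = (L - mu)/(L + mu) = 148/212 = 0.6981


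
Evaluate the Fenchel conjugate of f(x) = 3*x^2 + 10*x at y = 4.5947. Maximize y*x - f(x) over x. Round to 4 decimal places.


f*(y) = sup_x {y*x - a*x^2 - b*x} = sup_x {(y-b)*x - a*x^2}
FOC: (y - b) - 2a*x = 0 => x* = (y - b)/(2a)
x* = (4.5947 - 10)/(2*3) = -0.9009
f*(4.5947) = (y-b)^2/(4a) = (4.5947 - 10)^2/(4*3)
= 29.2173/12 = 2.4348


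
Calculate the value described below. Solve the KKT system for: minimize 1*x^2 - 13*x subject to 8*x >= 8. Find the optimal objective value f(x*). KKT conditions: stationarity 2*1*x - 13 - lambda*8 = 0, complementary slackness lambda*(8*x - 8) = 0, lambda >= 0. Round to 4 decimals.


Step 1: Try lambda = 0 (constraint inactive).
Stationarity: 2*1*x - 13 = 0
x* = 13/(2*1) = 6.5
Check constraint: 8*6.5 = 52.0 >= 8 -- satisfied.
Step 2: Compute optimal value.
f(x*) = 1*6.5^2 - 13*6.5 = -42.25


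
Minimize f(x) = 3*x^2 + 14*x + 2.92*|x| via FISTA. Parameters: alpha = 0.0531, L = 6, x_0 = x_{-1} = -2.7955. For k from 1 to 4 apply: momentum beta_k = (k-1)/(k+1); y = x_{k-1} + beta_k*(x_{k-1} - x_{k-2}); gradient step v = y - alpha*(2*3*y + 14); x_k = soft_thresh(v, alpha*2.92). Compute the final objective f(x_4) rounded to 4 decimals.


FISTA on f(x) = 3*x^2 + 14*x + 2.92*|x|
L = 6, alpha = 0.0531
Iteration 1: beta = 0.0, y = -2.7955 + 0.0*(-2.7955 + 2.7955) = -2.7955
  grad(y) = -2.773, v = y - alpha*grad = -2.6483
  prox(v) = soft_thresh(-2.6483, 0.1551) = -2.4932
Iteration 2: beta = 0.3333, y = -2.4932 + 0.3333*(-2.4932 + 2.7955) = -2.3924
  grad(y) = -0.3546, v = y - alpha*grad = -2.3736
  prox(v) = soft_thresh(-2.3736, 0.1551) = -2.2186
Iteration 3: beta = 0.5, y = -2.2186 + 0.5*(-2.2186 + 2.4932) = -2.0812
  grad(y) = 1.5126, v = y - alpha*grad = -2.1615
  prox(v) = soft_thresh(-2.1615, 0.1551) = -2.0065
Iteration 4: beta = 0.6, y = -2.0065 + 0.6*(-2.0065 + 2.2186) = -1.8793
  grad(y) = 2.7244, v = y - alpha*grad = -2.0239
  prox(v) = soft_thresh(-2.0239, 0.1551) = -1.8689
f(x_4) = 3*(-1.8689)^2 + 14*(-1.8689) + 2.92*|-1.8689| = -10.2291


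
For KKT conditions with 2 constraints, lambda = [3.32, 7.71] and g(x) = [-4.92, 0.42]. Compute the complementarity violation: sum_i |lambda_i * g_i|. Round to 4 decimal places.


KKT complementary slackness check:
lambda_1 * g_1 = 3.32 * -4.92 = -16.3344
lambda_2 * g_2 = 7.71 * 0.42 = 3.2382
Total violation = 16.3344 + 3.2382 = 19.5726


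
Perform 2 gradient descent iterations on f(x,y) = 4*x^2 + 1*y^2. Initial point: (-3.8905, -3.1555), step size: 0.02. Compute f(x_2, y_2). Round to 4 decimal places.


Gradient descent on f(x,y) = 4*x^2 + 1*y^2.
Starting point: (-3.8905, -3.1555), alpha = 0.02
Step 1: grad_x = 2*4*-3.8905 = -31.124, grad_y = 2*1*-3.1555 = -6.311
  x_1 = -3.8905 - 0.02*-31.124 = -3.268
  y_1 = -3.1555 - 0.02*-6.311 = -3.0293
Step 2: grad_x = 2*4*-3.268 = -26.1442, grad_y = 2*1*-3.0293 = -6.0586
  x_2 = -3.268 - 0.02*-26.1442 = -2.7451
  y_2 = -3.0293 - 0.02*-6.0586 = -2.9081
f(-2.7451, -2.9081) = 4*(-2.7451)^2 + 1*(-2.9081)^2 = 38.6002


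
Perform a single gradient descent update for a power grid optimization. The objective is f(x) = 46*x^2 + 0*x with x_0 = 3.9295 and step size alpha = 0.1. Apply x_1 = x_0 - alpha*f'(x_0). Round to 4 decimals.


We compute the gradient at x_0 and apply the update.
f'(x) = 92*x + 0
f'(3.9295) = 92*3.9295 + 0 = 361.514
x_1 = 3.9295 - 0.1*361.514 = -32.2219


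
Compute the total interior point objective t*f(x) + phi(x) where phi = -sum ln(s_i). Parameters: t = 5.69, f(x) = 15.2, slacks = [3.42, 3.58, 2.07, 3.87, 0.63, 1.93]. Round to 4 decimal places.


Step 1: Compute log-barrier.
ln values: [1.2296, 1.2754, 0.7275, 1.3533, -0.462, 0.6575]
phi = -(1.2296 + 1.2754 + 0.7275 + 1.3533 - 0.462 + 0.6575) = -4.7813
Step 2: Compute augmented objective.
t*f(x) = 5.69*15.2 = 86.488
Total = 86.488 - 4.7813 = 81.7067


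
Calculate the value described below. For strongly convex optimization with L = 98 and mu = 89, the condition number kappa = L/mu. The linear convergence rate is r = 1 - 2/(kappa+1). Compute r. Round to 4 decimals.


Step 1: Compute the condition number.
kappa = L/mu = 98/89 = 1.1011
Step 2: Compute the convergence rate.
r = 1 - 2/(kappa + 1) = 1 - 2*mu/(L + mu) = (L - mu)/(L + mu) = 9/187 = 0.0481


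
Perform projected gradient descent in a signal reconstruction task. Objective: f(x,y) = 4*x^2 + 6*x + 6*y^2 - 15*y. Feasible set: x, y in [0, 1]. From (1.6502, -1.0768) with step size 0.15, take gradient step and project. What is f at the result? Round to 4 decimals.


Step 1: Compute gradient at (1.6502, -1.0768).
grad_x = 2*4*1.6502 + 6 = 19.2016
grad_y = 2*6*-1.0768 - 15 = -27.9216
Step 2: Gradient step.
x_raw = 1.6502 - 0.15*19.2016 = -1.23
y_raw = -1.0768 - 0.15*-27.9216 = 3.1114
Step 3: Project onto [0, 1].
x_proj = clip(-1.23) = 0.0
y_proj = clip(3.1114) = 1.0
Step 4: Evaluate f.
f(0.0, 1.0) = -9.0


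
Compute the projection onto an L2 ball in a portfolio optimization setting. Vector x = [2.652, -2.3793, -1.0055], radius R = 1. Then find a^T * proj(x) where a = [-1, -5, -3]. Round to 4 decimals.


Step 1: Compute ||x|| (intermediates to 6 decimals).
||x|| = sqrt(2.652^2 + (-2.3793)^2 + (-1.0055)^2) = 3.702054
Step 2: Project.
Since ||x|| > R, scale = R/||x|| = 1/3.702054 = 0.27012, proj(x) = scale * x
proj(x) = [0.716358, -0.642697, -0.271606]
Step 3: Dot product.
a^T * proj(x) = -1*0.716358 - 5*(-0.642697) - 3*(-0.271606) = 3.3119


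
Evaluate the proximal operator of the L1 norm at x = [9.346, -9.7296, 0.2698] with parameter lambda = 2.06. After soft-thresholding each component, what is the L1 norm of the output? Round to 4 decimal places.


Soft-thresholding with lambda = 2.06:
prox(9.346) = sign(9.346)*max(|9.346| - 2.06, 0) = 7.286
prox(-9.7296) = sign(-9.7296)*max(|-9.7296| - 2.06, 0) = -7.6696
prox(0.2698) = sign(0.2698)*max(|0.2698| - 2.06, 0) = 0.0
prox(x) = [7.286, -7.6696, 0.0]
||prox(x)||_1 = 7.286 + 7.6696 + 0.0 = 14.9556


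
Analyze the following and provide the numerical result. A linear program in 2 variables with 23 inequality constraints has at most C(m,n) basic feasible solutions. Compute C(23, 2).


Each vertex corresponds to some choice of n active constraints out of m, so the number of vertices is at most C(m, n) = m! / (n!(m-n)!).
m = 23, n = 2
Numerator: 23 * 22
Denominator: 2! = 2
C(23, 2) = 253


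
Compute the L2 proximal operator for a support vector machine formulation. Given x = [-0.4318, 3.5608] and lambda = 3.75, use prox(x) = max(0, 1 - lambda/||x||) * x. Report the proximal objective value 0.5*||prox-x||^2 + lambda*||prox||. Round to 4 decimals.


Step 1: Compute ||x||.
||x|| = 3.5869
Step 2: Compute scaling factor.
scale = max(0, 1 - 3.75/3.5869) = 0.0
Step 3: prox(x) = [-0.0, 0.0]
||prox(x)|| = 0.0
Step 4: Proximal objective.
0.5*||prox-x||^2 = 6.4329
lambda*||prox|| = 0.0
Total = 6.4329


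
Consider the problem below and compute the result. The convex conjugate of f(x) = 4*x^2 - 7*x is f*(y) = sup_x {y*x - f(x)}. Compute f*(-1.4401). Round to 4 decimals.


f*(y) = sup_x {y*x - a*x^2 - b*x} = sup_x {(y-b)*x - a*x^2}
FOC: (y - b) - 2a*x = 0 => x* = (y - b)/(2a)
x* = (-1.4401 + 7)/(2*4) = 0.695
f*(-1.4401) = (y-b)^2/(4a) = (-1.4401 + 7)^2/(4*4)
= 30.9125/16 = 1.932


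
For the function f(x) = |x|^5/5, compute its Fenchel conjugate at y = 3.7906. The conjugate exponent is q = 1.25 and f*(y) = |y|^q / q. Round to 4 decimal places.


The conjugate exponent q satisfies 1/p + 1/q = 1.
p = 5, so q = 5/(5 - 1) = 1.25
|y|^q = 3.7906^1.25 = 5.2891
f*(3.7906) = 5.2891 / 1.25 = 4.2313


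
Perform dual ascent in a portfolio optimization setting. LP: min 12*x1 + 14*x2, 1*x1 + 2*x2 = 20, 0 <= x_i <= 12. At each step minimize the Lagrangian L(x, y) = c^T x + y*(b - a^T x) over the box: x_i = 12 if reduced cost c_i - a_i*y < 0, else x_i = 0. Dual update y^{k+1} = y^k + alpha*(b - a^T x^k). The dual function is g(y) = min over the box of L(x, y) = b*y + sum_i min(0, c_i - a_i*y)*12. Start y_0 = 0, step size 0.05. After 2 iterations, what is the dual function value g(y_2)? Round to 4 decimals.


Dual ascent for LP: min 12*x1 + 14*x2, 1*x1 + 2*x2 = 20, 0 <= x_i <= 12
Step 1: y^k = 0.0, reduced costs: (12.0, 14.0)
  x^k = (0.0, 0.0), subgradient = b - a^T x = 20.0
  y^{k+1} = 0.0 + 0.05*20.0 = 1.0
Step 2: y^k = 1.0, reduced costs: (11.0, 12.0)
  x^k = (0.0, 0.0), subgradient = b - a^T x = 20.0
  y^{k+1} = 1.0 + 0.05*20.0 = 2.0
Dual objective at y_2 = 2.0: reduced costs (10.0, 10.0), box minimizer x = (0.0, 0.0)
g(y_2) = b*y + (c1 - a1*y)*x1 + (c2 - a2*y)*x2 = 20*2.0 + 10.0*0.0 + 10.0*0.0 = 40.0 + 0.0 + 0.0 = 40.0


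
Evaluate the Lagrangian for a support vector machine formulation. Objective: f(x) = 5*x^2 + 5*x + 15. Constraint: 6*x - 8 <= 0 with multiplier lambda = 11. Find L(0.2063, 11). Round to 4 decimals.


Step 1: Evaluate f(x).
f(0.2063) = 5*0.2063^2 + 5*0.2063 + 15 = 16.2443
Step 2: Evaluate g(x).
g(0.2063) = 6*0.2063 - 8 = -6.7622
Step 3: Compute Lagrangian.
L = 16.2443 + 11*-6.7622 = -58.1399


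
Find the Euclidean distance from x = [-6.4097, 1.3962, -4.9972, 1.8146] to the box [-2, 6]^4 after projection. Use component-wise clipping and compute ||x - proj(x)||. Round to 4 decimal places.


Project each component onto [-2, 6].
clip(-6.4097) = -2.0, clip(1.3962) = 1.3962, clip(-4.9972) = -2.0, clip(1.8146) = 1.8146
Projection = [-2.0, 1.3962, -2.0, 1.8146]
Squared diffs: [19.4455, 0.0, 8.9832, 0.0]
Distance = sqrt(28.4287) = 5.3319


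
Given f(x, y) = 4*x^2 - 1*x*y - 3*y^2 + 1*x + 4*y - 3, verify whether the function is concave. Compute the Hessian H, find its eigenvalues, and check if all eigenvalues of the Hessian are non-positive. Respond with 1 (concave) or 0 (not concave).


The Hessian of f(x,y) = 4*x^2 - 1*x*y - 3*y^2 + 1*x + 4*y - 3 is:
H = [[8, -1], [-1, -6]]
Trace = 8 - 6 = 2
Determinant = 8*-6 - (-1)^2 = -49
Discriminant = (2)^2 - 4*-49 = 200.0
Eigenvalues: lambda_1 = -6.0711, lambda_2 = 8.0711
The function is not concave.

0


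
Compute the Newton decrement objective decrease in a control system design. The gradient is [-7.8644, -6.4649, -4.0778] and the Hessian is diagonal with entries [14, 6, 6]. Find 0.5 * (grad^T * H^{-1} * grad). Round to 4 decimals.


Step 1: H is diagonal, so H^(-1) * g = [-0.5617, -1.0775, -0.6796].
Step 2: g^T H^(-1) g = sum_i g_i^2 / H_ii
  = (-7.8644)^2/14 + (-6.4649)^2/6 + (-4.0778)^2/6
  = 4.4178 + 6.9658 + 2.7714 = 14.155
Step 3: Objective decrease = 0.5 * g^T H^(-1) g = 7.0775


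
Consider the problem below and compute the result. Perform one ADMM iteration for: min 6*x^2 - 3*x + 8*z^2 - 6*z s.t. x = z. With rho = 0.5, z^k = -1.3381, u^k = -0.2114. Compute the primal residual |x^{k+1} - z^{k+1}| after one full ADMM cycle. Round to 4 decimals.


ADMM iteration with rho = 0.5, z^k = -1.3381, u^k = -0.2114
Step 1: x-update.
Minimize 6*x^2 - 3*x + (0.5/2)*(x + 1.3381 - 0.2114)^2
FOC: (2*6 + 0.5)*x = 3 + 0.5*(-1.3381 + 0.2114)
x^{k+1} = 0.1949
Step 2: z-update.
Minimize 8*z^2 - 6*z + (0.5/2)*(0.1949 - z - 0.2114)^2
FOC: (2*8 + 0.5)*z = 6 + 0.5*(0.1949 - 0.2114)
z^{k+1} = 0.3631
Step 3: u-update.
u^{k+1} = -0.2114 + 0.1949 - 0.3631 = -0.3796
Step 4: Primal residual = |0.1949 - 0.3631| = 0.1682


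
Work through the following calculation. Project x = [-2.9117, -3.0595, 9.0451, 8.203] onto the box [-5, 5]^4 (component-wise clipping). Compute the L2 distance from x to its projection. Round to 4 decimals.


Project each component onto [-5, 5].
clip(-2.9117) = -2.9117, clip(-3.0595) = -3.0595, clip(9.0451) = 5.0, clip(8.203) = 5.0
Projection = [-2.9117, -3.0595, 5.0, 5.0]
Squared diffs: [0.0, 0.0, 16.3628, 10.2592]
Distance = sqrt(26.622) = 5.1597


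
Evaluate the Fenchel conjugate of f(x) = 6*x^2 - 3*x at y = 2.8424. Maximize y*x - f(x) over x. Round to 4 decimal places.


f*(y) = sup_x {y*x - a*x^2 - b*x} = sup_x {(y-b)*x - a*x^2}
FOC: (y - b) - 2a*x = 0 => x* = (y - b)/(2a)
x* = (2.8424 + 3)/(2*6) = 0.4869
f*(2.8424) = (y-b)^2/(4a) = (2.8424 + 3)^2/(4*6)
= 34.1336/24 = 1.4222


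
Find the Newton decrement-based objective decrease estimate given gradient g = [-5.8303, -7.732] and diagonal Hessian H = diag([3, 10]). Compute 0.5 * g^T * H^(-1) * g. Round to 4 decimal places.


Step 1: H is diagonal, so H^(-1) * g = [-1.9434, -0.7732].
Step 2: g^T H^(-1) g = sum_i g_i^2 / H_ii
  = (-5.8303)^2/3 + (-7.732)^2/10
  = 11.3308 + 5.9784 = 17.3092
Step 3: Objective decrease = 0.5 * g^T H^(-1) g = 8.6546


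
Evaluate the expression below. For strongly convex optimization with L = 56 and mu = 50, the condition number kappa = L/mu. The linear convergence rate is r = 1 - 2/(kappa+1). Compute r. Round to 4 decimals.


Step 1: Compute the condition number.
kappa = L/mu = 56/50 = 1.12
Step 2: Compute the convergence rate.
r = 1 - 2/(kappa + 1) = 1 - 2*mu/(L + mu) = (L - mu)/(L + mu) = 6/106 = 0.0566


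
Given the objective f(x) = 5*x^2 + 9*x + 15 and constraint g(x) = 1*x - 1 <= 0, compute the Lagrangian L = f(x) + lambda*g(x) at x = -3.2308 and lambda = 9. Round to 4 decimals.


Step 1: Evaluate f(x).
f(-3.2308) = 5*(-3.2308)^2 + 9*(-3.2308) + 15 = 38.1131
Step 2: Evaluate g(x).
g(-3.2308) = 1*-3.2308 - 1 = -4.2308
Step 3: Compute Lagrangian.
L = 38.1131 + 9*-4.2308 = 0.0359


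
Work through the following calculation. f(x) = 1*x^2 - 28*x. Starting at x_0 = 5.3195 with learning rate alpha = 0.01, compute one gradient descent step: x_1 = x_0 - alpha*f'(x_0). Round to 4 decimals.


We compute the gradient at x_0 and apply the update.
f'(x) = 2*x - 28
f'(5.3195) = 2*5.3195 - 28 = -17.361
x_1 = 5.3195 - 0.01*-17.361 = 5.4931


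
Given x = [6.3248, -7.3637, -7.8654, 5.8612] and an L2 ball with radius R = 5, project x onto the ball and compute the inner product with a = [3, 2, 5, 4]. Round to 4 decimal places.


Step 1: Compute ||x|| (intermediates to 6 decimals).
||x|| = sqrt(6.3248^2 + (-7.3637)^2 + (-7.8654)^2 + 5.8612^2) = 13.800194
Step 2: Project.
Since ||x|| > R, scale = R/||x|| = 5/13.800194 = 0.362314, proj(x) = scale * x
proj(x) = [2.291564, -2.667972, -2.849745, 2.123595]
Step 3: Dot product.
a^T * proj(x) = 3*2.291564 + 2*(-2.667972) + 5*(-2.849745) + 4*2.123595 = -4.2156


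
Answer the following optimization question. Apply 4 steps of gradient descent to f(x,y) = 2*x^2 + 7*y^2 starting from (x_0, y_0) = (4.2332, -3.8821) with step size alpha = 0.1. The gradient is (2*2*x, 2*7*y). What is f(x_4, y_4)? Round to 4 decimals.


Gradient descent on f(x,y) = 2*x^2 + 7*y^2.
Starting point: (4.2332, -3.8821), alpha = 0.1
Step 1: grad_x = 2*2*4.2332 = 16.9328, grad_y = 2*7*-3.8821 = -54.3494
  x_1 = 4.2332 - 0.1*16.9328 = 2.5399
  y_1 = -3.8821 - 0.1*-54.3494 = 1.5528
Step 2: grad_x = 2*2*2.5399 = 10.1597, grad_y = 2*7*1.5528 = 21.7398
  x_2 = 2.5399 - 0.1*10.1597 = 1.524
  y_2 = 1.5528 - 0.1*21.7398 = -0.6211
Step 3: grad_x = 2*2*1.524 = 6.0958, grad_y = 2*7*-0.6211 = -8.6959
  x_3 = 1.524 - 0.1*6.0958 = 0.9144
  y_3 = -0.6211 - 0.1*-8.6959 = 0.2485
Step 4: grad_x = 2*2*0.9144 = 3.6575, grad_y = 2*7*0.2485 = 3.4784
  x_4 = 0.9144 - 0.1*3.6575 = 0.5486
  y_4 = 0.2485 - 0.1*3.4784 = -0.0994
f(0.5486, -0.0994) = 2*0.5486^2 + 7*(-0.0994)^2 = 0.6711


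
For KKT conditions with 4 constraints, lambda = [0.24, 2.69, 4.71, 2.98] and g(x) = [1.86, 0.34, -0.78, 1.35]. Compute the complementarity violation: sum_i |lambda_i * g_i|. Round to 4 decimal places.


KKT complementary slackness check:
lambda_1 * g_1 = 0.24 * 1.86 = 0.4464
lambda_2 * g_2 = 2.69 * 0.34 = 0.9146
lambda_3 * g_3 = 4.71 * -0.78 = -3.6738
lambda_4 * g_4 = 2.98 * 1.35 = 4.023
Total violation = 0.4464 + 0.9146 + 3.6738 + 4.023 = 9.0578


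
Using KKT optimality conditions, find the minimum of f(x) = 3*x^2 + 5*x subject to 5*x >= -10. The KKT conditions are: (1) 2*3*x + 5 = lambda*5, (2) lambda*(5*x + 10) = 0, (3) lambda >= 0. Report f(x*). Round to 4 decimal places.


Step 1: Try lambda = 0 (constraint inactive).
Stationarity: 2*3*x + 5 = 0
x* = -5/(2*3) = -5/6 = -0.8333 (rounded; the exact value -5/6 is used below)
Check constraint: 5*-0.8333 = -4.1665 >= -10 -- satisfied.
Step 2: Compute optimal value.
f(x*) = 3*(-5/6)^2 + 5*(-5/6) = -2.0833


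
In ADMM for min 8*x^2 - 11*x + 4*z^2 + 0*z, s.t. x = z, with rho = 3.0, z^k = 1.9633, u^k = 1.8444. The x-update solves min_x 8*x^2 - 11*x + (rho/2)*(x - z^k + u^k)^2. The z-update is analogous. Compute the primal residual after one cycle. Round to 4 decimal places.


ADMM iteration with rho = 3.0, z^k = 1.9633, u^k = 1.8444
Step 1: x-update.
Minimize 8*x^2 - 11*x + (3.0/2)*(x - 1.9633 + 1.8444)^2
FOC: (2*8 + 3.0)*x = 11 + 3.0*(1.9633 - 1.8444)
x^{k+1} = 0.5977
Step 2: z-update.
Minimize 4*z^2 + 0*z + (3.0/2)*(0.5977 - z + 1.8444)^2
FOC: (2*4 + 3.0)*z = 0 + 3.0*(0.5977 + 1.8444)
z^{k+1} = 0.666
Step 3: u-update.
u^{k+1} = 1.8444 + 0.5977 - 0.666 = 1.7761
Step 4: Primal residual = |0.5977 - 0.666| = 0.0683


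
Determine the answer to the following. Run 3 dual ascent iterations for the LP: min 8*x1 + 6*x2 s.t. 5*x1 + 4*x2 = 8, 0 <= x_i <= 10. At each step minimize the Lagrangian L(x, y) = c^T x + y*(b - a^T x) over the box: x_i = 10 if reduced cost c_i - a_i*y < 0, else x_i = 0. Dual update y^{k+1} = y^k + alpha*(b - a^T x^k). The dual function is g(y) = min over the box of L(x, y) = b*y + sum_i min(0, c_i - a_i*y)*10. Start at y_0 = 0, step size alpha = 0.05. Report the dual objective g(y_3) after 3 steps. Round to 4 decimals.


Dual ascent for LP: min 8*x1 + 6*x2, 5*x1 + 4*x2 = 8, 0 <= x_i <= 10
Step 1: y^k = 0.0, reduced costs: (8.0, 6.0)
  x^k = (0.0, 0.0), subgradient = b - a^T x = 8.0
  y^{k+1} = 0.0 + 0.05*8.0 = 0.4
Step 2: y^k = 0.4, reduced costs: (6.0, 4.4)
  x^k = (0.0, 0.0), subgradient = b - a^T x = 8.0
  y^{k+1} = 0.4 + 0.05*8.0 = 0.8
Step 3: y^k = 0.8, reduced costs: (4.0, 2.8)
  x^k = (0.0, 0.0), subgradient = b - a^T x = 8.0
  y^{k+1} = 0.8 + 0.05*8.0 = 1.2
Dual objective at y_3 = 1.2: reduced costs (2.0, 1.2), box minimizer x = (0.0, 0.0)
g(y_3) = b*y + (c1 - a1*y)*x1 + (c2 - a2*y)*x2 = 8*1.2 + 2.0*0.0 + 1.2*0.0 = 9.6 + 0.0 + 0.0 = 9.6


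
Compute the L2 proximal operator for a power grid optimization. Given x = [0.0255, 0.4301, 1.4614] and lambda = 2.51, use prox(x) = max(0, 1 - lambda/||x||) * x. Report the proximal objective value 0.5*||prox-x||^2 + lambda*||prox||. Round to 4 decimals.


Step 1: Compute ||x||.
||x|| = 1.5236
Step 2: Compute scaling factor.
scale = max(0, 1 - 2.51/1.5236) = 0.0
Step 3: prox(x) = [0.0, 0.0, 0.0]
||prox(x)|| = 0.0
Step 4: Proximal objective.
0.5*||prox-x||^2 = 1.1607
lambda*||prox|| = 0.0
Total = 1.1607


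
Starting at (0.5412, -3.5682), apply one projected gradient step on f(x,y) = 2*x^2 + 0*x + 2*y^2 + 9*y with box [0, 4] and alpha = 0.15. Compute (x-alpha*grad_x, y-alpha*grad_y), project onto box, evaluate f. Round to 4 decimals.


Step 1: Compute gradient at (0.5412, -3.5682).
grad_x = 2*2*0.5412 + 0 = 2.1648
grad_y = 2*2*-3.5682 + 9 = -5.2728
Step 2: Gradient step.
x_raw = 0.5412 - 0.15*2.1648 = 0.2165
y_raw = -3.5682 - 0.15*-5.2728 = -2.7773
Step 3: Project onto [0, 4].
x_proj = clip(0.2165) = 0.2165
y_proj = clip(-2.7773) = 0.0
Step 4: Evaluate f.
f(0.2165, 0.0) = 0.0937


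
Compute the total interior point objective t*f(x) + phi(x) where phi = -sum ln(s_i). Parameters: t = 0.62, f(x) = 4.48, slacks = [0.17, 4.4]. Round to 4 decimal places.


Step 1: Compute log-barrier.
ln values: [-1.772, 1.4816]
phi = -(-1.772 + 1.4816) = 0.2904
Step 2: Compute augmented objective.
t*f(x) = 0.62*4.48 = 2.7776
Total = 2.7776 + 0.2904 = 3.068


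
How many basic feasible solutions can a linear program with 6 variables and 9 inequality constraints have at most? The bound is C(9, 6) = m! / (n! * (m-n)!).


Each vertex corresponds to some choice of n active constraints out of m, so the number of vertices is at most C(m, n) = m! / (n!(m-n)!).
m = 9, n = 6
Numerator: 9 * 8 * 7 * 6 * 5 * 4
Denominator: 6! = 720
C(9, 6) = 84


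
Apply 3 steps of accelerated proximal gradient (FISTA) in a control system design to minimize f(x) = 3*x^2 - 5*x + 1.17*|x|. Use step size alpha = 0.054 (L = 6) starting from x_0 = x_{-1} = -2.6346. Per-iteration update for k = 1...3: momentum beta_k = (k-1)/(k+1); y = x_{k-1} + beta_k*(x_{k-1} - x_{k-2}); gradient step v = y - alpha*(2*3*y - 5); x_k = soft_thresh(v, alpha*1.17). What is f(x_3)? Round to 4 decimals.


FISTA on f(x) = 3*x^2 - 5*x + 1.17*|x|
L = 6, alpha = 0.054
Iteration 1: beta = 0.0, y = -2.6346 + 0.0*(-2.6346 + 2.6346) = -2.6346
  grad(y) = -20.8076, v = y - alpha*grad = -1.511
  prox(v) = soft_thresh(-1.511, 0.0632) = -1.4478
Iteration 2: beta = 0.3333, y = -1.4478 + 0.3333*(-1.4478 + 2.6346) = -1.0522
  grad(y) = -11.3133, v = y - alpha*grad = -0.4413
  prox(v) = soft_thresh(-0.4413, 0.0632) = -0.3781
Iteration 3: beta = 0.5, y = -0.3781 + 0.5*(-0.3781 + 1.4478) = 0.1567
  grad(y) = -4.0596, v = y - alpha*grad = 0.376
  prox(v) = soft_thresh(0.376, 0.0632) = 0.3128
f(x_3) = 3*0.3128^2 - 5*0.3128 + 1.17*|0.3128| = -0.9044


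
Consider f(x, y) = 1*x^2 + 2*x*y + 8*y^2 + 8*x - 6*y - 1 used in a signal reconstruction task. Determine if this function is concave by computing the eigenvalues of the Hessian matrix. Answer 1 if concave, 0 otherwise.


The Hessian of f(x,y) = 1*x^2 + 2*x*y + 8*y^2 + 8*x - 6*y - 1 is:
H = [[2, 2], [2, 16]]
Trace = 2 + 16 = 18
Determinant = 2*16 - (2)^2 = 28
Discriminant = (18)^2 - 4*28 = 212.0
Eigenvalues: lambda_1 = 1.7199, lambda_2 = 16.2801
The function is not concave.

0


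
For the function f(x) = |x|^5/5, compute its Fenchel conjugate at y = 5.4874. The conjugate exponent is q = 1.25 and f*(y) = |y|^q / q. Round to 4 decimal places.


The conjugate exponent q satisfies 1/p + 1/q = 1.
p = 5, so q = 5/(5 - 1) = 1.25
|y|^q = 5.4874^1.25 = 8.3986
f*(5.4874) = 8.3986 / 1.25 = 6.7189


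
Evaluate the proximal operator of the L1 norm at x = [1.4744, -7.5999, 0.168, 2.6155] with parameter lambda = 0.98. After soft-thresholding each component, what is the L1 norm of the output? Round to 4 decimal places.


Soft-thresholding with lambda = 0.98:
prox(1.4744) = sign(1.4744)*max(|1.4744| - 0.98, 0) = 0.4944
prox(-7.5999) = sign(-7.5999)*max(|-7.5999| - 0.98, 0) = -6.6199
prox(0.168) = sign(0.168)*max(|0.168| - 0.98, 0) = 0.0
prox(2.6155) = sign(2.6155)*max(|2.6155| - 0.98, 0) = 1.6355
prox(x) = [0.4944, -6.6199, 0.0, 1.6355]
||prox(x)||_1 = 0.4944 + 6.6199 + 0.0 + 1.6355 = 8.7498


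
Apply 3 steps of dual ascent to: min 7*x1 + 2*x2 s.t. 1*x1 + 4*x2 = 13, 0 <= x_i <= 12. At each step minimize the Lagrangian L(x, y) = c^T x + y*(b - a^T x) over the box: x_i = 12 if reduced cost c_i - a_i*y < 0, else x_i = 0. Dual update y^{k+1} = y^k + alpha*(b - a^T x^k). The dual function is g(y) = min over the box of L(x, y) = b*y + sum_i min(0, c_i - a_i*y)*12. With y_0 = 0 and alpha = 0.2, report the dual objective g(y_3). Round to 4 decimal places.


Dual ascent for LP: min 7*x1 + 2*x2, 1*x1 + 4*x2 = 13, 0 <= x_i <= 12
Step 1: y^k = 0.0, reduced costs: (7.0, 2.0)
  x^k = (0.0, 0.0), subgradient = b - a^T x = 13.0
  y^{k+1} = 0.0 + 0.2*13.0 = 2.6
Step 2: y^k = 2.6, reduced costs: (4.4, -8.4)
  x^k = (0.0, 12.0), subgradient = b - a^T x = -35.0
  y^{k+1} = 2.6 + 0.2*-35.0 = -4.4
Step 3: y^k = -4.4, reduced costs: (11.4, 19.6)
  x^k = (0.0, 0.0), subgradient = b - a^T x = 13.0
  y^{k+1} = -4.4 + 0.2*13.0 = -1.8
Dual objective at y_3 = -1.8: reduced costs (8.8, 9.2), box minimizer x = (0.0, 0.0)
g(y_3) = b*y + (c1 - a1*y)*x1 + (c2 - a2*y)*x2 = 13*(-1.8) + 8.8*0.0 + 9.2*0.0 = -23.4 + 0.0 + 0.0 = -23.4


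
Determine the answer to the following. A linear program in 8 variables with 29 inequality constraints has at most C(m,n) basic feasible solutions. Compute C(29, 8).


Each vertex corresponds to some choice of n active constraints out of m, so the number of vertices is at most C(m, n) = m! / (n!(m-n)!).
m = 29, n = 8
Numerator: 29 * 28 * 27 * 26 * 25 * 24 * 23 * 22
Denominator: 8! = 40320
C(29, 8) = 4292145


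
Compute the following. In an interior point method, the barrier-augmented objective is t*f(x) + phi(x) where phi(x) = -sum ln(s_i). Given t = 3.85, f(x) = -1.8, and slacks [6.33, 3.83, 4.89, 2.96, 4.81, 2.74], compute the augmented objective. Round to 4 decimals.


Step 1: Compute log-barrier.
ln values: [1.8453, 1.3429, 1.5872, 1.0852, 1.5707, 1.008]
phi = -(1.8453 + 1.3429 + 1.5872 + 1.0852 + 1.5707 + 1.008) = -8.4392
Step 2: Compute augmented objective.
t*f(x) = 3.85*-1.8 = -6.93
Total = -6.93 - 8.4392 = -15.3692


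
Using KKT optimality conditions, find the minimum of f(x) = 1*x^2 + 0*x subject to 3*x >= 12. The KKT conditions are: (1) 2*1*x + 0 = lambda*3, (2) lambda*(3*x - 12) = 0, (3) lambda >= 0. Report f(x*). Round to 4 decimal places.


Step 1: Try lambda = 0 (constraint inactive).
x_unc = 0/(2*1) = 0.0
Check: 3*0.0 = 0.0 < 12 -- violated!
Step 2: Constraint must be active: 3*x = 12
x* = 12/3 = 4.0
lambda = (2*1*4.0 + 0)/3 = 2.6667
Step 3: Compute optimal value.
f(x*) = 1*4.0^2 + 0*4.0 = 16.0


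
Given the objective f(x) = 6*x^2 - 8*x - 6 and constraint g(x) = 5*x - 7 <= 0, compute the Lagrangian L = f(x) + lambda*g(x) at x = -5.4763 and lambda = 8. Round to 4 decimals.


Step 1: Evaluate f(x).
f(-5.4763) = 6*(-5.4763)^2 - 8*(-5.4763) - 6 = 217.7496
Step 2: Evaluate g(x).
g(-5.4763) = 5*-5.4763 - 7 = -34.3815
Step 3: Compute Lagrangian.
L = 217.7496 + 8*-34.3815 = -57.3024


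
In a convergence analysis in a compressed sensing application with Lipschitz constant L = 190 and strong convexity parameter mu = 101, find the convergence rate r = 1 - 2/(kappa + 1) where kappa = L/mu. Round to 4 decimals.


Step 1: Compute the condition number.
kappa = L/mu = 190/101 = 1.8812
Step 2: Compute the convergence rate.
r = 1 - 2/(kappa + 1) = 1 - 2*mu/(L + mu) = (L - mu)/(L + mu) = 89/291 = 0.3058
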